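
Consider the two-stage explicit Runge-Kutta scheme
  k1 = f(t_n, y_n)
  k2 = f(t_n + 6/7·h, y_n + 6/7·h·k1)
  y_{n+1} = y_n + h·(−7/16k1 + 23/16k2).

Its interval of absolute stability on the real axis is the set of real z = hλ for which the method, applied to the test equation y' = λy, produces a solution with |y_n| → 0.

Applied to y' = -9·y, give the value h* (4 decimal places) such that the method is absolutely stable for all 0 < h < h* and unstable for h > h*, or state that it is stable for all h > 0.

(-0.8116,0); λ=-9 ⇒ h* = (56/69)/9 = 0.0902.

Test eqn y'=λy, z=hλ:
  k1=λy_n ⇒ h·k1=z·y_n;  k2=λ(1+6/7z)y_n ⇒ h·k2=z(1+6/7z)y_n
  y_{n+1}/y_n = 1 − 7/16z + 23/16z(1+6/7z) = 1 + z + 69/56z²
  Hence R(z) = 1 + z + 69/56z².

Find x<0 with |R(x)|<1.
x=-1.29: |R|=1.7604
R=1: x+69/56x²=0 ⇒ x=−56/69=-0.8116; min R=1−1/(4·69/56)=0.7971>−1
Confirm numerically:
  x=-0.684: |R|=0.89247 <1
  x=-0.651: |R|=0.87118 <1
  x=-0.646: |R|=0.86819 <1
  x=-0.530: |R|=0.81611 <1
  x=-1.395: |R|=2.00278 >1
  x=-0.968: |R|=1.18655 >1
  x=-0.938: |R|=1.14609 >1
Stable set (-0.8116, 0).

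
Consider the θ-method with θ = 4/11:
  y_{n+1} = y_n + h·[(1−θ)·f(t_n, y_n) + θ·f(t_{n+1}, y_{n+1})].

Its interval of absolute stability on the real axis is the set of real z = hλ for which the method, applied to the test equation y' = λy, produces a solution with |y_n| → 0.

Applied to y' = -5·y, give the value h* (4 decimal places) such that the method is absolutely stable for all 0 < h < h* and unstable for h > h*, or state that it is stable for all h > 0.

Test eqn y'=λy, z=hλ:
  y_{n+1} = y_n + z·[7/11·y_n + 4/11·y_{n+1}] ⇒ (1 − 4/11z)y_{n+1} = (1 + 7/11z)y_n
  ⇒ R(z) = (1 + 7/11z)/(1 − 4/11z).

Need |R(x)|<1, x<0.
x=-0.63: |R|=0.4874
R=−1: 1+7/11x = −1+4/11x ⇒ -3/11x=2 ⇒ x=2/(-3/11)=-7.3333
Confirm numerically:
  x=-6.625: |R|=0.94333 <1
  x=-6.619: |R|=0.94282 <1
  x=-4.748: |R|=0.74140 <1
  x=-7.686: |R|=1.02534 >1
  x=-7.631: |R|=1.02151 >1
  x=-7.579: |R|=1.01784 >1
Interval (-7.3333, 0).

(-7.3333,0); λ=-5 ⇒ h* = (22/3)/5 = 1.4667.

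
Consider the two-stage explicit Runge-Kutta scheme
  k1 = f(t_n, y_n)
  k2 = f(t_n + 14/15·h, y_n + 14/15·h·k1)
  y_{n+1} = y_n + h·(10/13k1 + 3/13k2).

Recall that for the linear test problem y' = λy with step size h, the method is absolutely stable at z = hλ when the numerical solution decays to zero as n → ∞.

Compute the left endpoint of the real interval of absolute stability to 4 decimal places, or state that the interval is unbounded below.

With y'=λy (z=hλ):
  k1=λy_n ⇒ h·k1=z·y_n;  k2=λ(1+14/15z)y_n ⇒ h·k2=z(1+14/15z)y_n
  y_{n+1}/y_n = 1 + 10/13z + 3/13z(1+14/15z) = 1 + z + 14/65z²
  R(z) = 1 + z + 14/65z².

Boundary: |R(x)|=1, x<0.
x=-1.18: |R|=0.1199
R=1: x+14/65x²=0 ⇒ x=−65/14=-4.6429; min R=1−1/(4·14/65)=-0.1607>−1
Confirm numerically:
  x=-4.352: |R|=0.72736 <1
  x=-4.272: |R|=0.65877 <1
  x=-4.259: |R|=0.64788 <1
  x=-5.167: |R|=1.58331 >1
  x=-5.147: |R|=1.55889 >1
  x=-4.947: |R|=1.32407 >1
Interval (-4.6429, 0).

z* = -4.6429.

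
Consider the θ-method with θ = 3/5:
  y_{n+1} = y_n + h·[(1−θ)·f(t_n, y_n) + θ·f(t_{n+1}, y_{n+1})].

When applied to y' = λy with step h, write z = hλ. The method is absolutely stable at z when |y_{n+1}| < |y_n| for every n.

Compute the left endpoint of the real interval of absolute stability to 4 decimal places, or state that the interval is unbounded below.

On y'=λy, z=hλ:
  y_{n+1} = y_n + z·[2/5·y_n + 3/5·y_{n+1}] ⇒ (1 − 3/5z)y_{n+1} = (1 + 2/5z)y_n
  Hence R(z) = (1 + 2/5z)/(1 − 3/5z).

Find x<0 with |R(x)|<1.
x=-1.1: |R|=0.3373
x=-2: |R|=0.0909
x=-10: |R|=0.4286
x=-100: |R|=0.6393
θ=3/5≥1/2 ⇒ |1+2/5x|<|1−3/5x| ∀x<0 ⇒ interval (−∞,0).

interval (−∞, 0).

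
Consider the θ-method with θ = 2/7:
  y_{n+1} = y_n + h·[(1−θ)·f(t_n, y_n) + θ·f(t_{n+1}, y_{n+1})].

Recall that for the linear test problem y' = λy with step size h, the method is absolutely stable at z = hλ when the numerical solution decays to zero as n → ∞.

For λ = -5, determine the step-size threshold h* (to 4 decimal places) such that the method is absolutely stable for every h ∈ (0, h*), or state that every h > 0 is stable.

(-4.6667,0); λ=-5 ⇒ h* = (14/3)/5 = 0.9333.

Set f=λy, z=hλ:
  y_{n+1} = y_n + z·[5/7·y_n + 2/7·y_{n+1}] ⇒ (1 − 2/7z)y_{n+1} = (1 + 5/7z)y_n
  so R(z) = (1 + 5/7z)/(1 − 2/7z).

Find x<0 with |R(x)|<1.
x=-0.43: |R|=0.6170
R=−1: 1+5/7x = −1+2/7x ⇒ -3/7x=2 ⇒ x=2/(-3/7)=-4.6667
Confirm numerically:
  x=-4.309: |R|=0.93130 <1
  x=-4.228: |R|=0.91486 <1
  x=-4.035: |R|=0.87425 <1
  x=-5.208: |R|=1.09325 >1
  x=-5.136: |R|=1.08152 >1
  x=-5.089: |R|=1.07376 >1
So |R|<1 on (-4.6667, 0).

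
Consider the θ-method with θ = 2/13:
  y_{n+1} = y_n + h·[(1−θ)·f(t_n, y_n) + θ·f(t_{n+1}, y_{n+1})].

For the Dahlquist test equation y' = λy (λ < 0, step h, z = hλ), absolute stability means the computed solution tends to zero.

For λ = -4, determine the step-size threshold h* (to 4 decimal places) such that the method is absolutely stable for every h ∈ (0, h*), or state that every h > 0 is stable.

On y'=λy, z=hλ:
  y_{n+1} = y_n + z·[11/13·y_n + 2/13·y_{n+1}] ⇒ (1 − 2/13z)y_{n+1} = (1 + 11/13z)y_n
  R(z) = (1 + 11/13z)/(1 − 2/13z).

Find x<0 with |R(x)|<1.
x=-1.67: |R|=0.3286
R=−1: 1+11/13x = −1+2/13x ⇒ -9/13x=2 ⇒ x=2/(-9/13)=-2.8889
Confirm numerically:
  x=-1.965: |R|=0.50886 <1
  x=-1.713: |R|=0.35572 <1
  x=-1.706: |R|=0.35133 <1
  x=-3.412: |R|=1.23749 >1
  x=-3.363: |R|=1.21631 >1
  x=-3.326: |R|=1.20018 >1
Interval (-2.8889, 0).

(-2.8889,0); λ=-4 ⇒ h* = (26/9)/4 = 0.7222.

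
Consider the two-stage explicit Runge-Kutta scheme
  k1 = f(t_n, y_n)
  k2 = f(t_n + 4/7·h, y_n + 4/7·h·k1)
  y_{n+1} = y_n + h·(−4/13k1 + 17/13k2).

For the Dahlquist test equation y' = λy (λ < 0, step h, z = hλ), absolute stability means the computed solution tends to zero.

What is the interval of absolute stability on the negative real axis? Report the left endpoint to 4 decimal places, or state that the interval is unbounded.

On y'=λy, z=hλ:
  k1=λy_n ⇒ h·k1=z·y_n;  k2=λ(1+4/7z)y_n ⇒ h·k2=z(1+4/7z)y_n
  y_{n+1}/y_n = 1 − 4/13z + 17/13z(1+4/7z) = 1 + z + 68/91z²
  ⇒ R(z) = 1 + z + 68/91z².

Solve |R(x)|<1 on ℝ⁻.
x=-1.09: |R|=0.7978
R=1: x+68/91x²=0 ⇒ x=−91/68=-1.3382; min R=1−1/(4·68/91)=0.6654>−1
Confirm numerically:
  x=-1.249: |R|=0.91672 <1
  x=-1.174: |R|=0.85592 <1
  x=-0.683: |R|=0.66559 <1
  x=-1.591: |R|=1.30051 >1
  x=-1.400: |R|=1.06462 >1
So |R|<1 on (-1.3382, 0).

(-1.3382, 0).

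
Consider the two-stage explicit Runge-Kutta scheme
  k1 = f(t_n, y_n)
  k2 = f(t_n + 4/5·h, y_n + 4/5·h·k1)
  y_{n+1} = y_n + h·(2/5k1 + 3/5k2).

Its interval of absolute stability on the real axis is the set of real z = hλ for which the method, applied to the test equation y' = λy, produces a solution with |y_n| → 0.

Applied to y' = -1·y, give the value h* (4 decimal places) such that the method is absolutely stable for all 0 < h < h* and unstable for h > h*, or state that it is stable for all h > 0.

(-2.0833,0); λ=-1 ⇒ h* = (25/12)/1 = 2.0833.

With y'=λy (z=hλ):
  k1=λy_n ⇒ h·k1=z·y_n;  k2=λ(1+4/5z)y_n ⇒ h·k2=z(1+4/5z)y_n
  y_{n+1}/y_n = 1 + 2/5z + 3/5z(1+4/5z) = 1 + z + 12/25z²
  ⇒ R(z) = 1 + z + 12/25z².

Boundary: |R(x)|=1, x<0.
x=-1.09: |R|=0.4803
R=1: x+12/25x²=0 ⇒ x=−25/12=-2.0833; min R=1−1/(4·12/25)=0.4792>−1
Confirm numerically:
  x=-1.824: |R|=0.77295 <1
  x=-1.702: |R|=0.68847 <1
  x=-1.142: |R|=0.48400 <1
  x=-1.065: |R|=0.47943 <1
  x=-2.625: |R|=1.68250 >1
  x=-2.147: |R|=1.06561 >1
Stable set (-2.0833, 0).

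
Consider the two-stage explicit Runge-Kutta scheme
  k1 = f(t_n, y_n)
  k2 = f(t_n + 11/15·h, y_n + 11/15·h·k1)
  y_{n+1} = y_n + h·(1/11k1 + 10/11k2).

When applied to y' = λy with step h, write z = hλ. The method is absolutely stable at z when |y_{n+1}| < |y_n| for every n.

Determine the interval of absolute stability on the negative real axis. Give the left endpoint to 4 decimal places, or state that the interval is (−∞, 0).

Set f=λy, z=hλ:
  k1=λy_n ⇒ h·k1=z·y_n;  k2=λ(1+11/15z)y_n ⇒ h·k2=z(1+11/15z)y_n
  y_{n+1}/y_n = 1 + 1/11z + 10/11z(1+11/15z) = 1 + z + 2/3z²
  so R(z) = 1 + z + 2/3z².

Boundary: |R(x)|=1, x<0.
x=-1.04: |R|=0.6811
R=1: x+2/3x²=0 ⇒ x=−3/2=-1.5000; min R=1−1/(4·2/3)=0.6250>−1
Confirm numerically:
  x=-1.456: |R|=0.95729 <1
  x=-1.254: |R|=0.79434 <1
  x=-1.236: |R|=0.78246 <1
  x=-1.764: |R|=1.31046 >1
  x=-1.616: |R|=1.12497 >1
Stable set (-1.5000, 0).

(-1.5000, 0).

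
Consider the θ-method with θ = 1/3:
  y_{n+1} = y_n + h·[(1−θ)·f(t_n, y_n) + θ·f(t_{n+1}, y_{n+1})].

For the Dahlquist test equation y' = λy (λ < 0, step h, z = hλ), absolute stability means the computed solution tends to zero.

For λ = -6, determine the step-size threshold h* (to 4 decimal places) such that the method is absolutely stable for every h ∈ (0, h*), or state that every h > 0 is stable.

(-6.0000,0); λ=-6 ⇒ h* = (6)/6 = 1.0000.

Set f=λy, z=hλ:
  y_{n+1} = y_n + z·[2/3·y_n + 1/3·y_{n+1}] ⇒ (1 − 1/3z)y_{n+1} = (1 + 2/3z)y_n
  so R(z) = (1 + 2/3z)/(1 − 1/3z).

Boundary: |R(x)|=1, x<0.
x=-0.39: |R|=0.6549
R=−1: 1+2/3x = −1+1/3x ⇒ -1/3x=2 ⇒ x=2/(-1/3)=-6.0000
Confirm numerically:
  x=-3.660: |R|=0.64865 <1
  x=-2.982: |R|=0.49549 <1
  x=-2.435: |R|=0.34407 <1
  x=-6.595: |R|=1.06201 >1
  x=-6.277: |R|=1.02986 >1
  x=-6.220: |R|=1.02386 >1
Stable set (-6.0000, 0).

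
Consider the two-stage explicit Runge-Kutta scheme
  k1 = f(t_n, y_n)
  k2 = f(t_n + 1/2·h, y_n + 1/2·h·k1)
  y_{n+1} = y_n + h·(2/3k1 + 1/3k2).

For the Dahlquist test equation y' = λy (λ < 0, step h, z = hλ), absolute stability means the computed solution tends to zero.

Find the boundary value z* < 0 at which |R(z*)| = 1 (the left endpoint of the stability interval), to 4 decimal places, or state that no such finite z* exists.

Set f=λy, z=hλ:
  k1=λy_n ⇒ h·k1=z·y_n;  k2=λ(1+1/2z)y_n ⇒ h·k2=z(1+1/2z)y_n
  y_{n+1}/y_n = 1 + 2/3z + 1/3z(1+1/2z) = 1 + z + 1/6z²
  so R(z) = 1 + z + 1/6z².

Need |R(x)|<1, x<0.
x=-0.62: |R|=0.4441
R=1: x+1/6x²=0 ⇒ x=−6=-6.0000; min R=1−1/(4·1/6)=-0.5000>−1
Confirm numerically:
  x=-5.561: |R|=0.59312 <1
  x=-4.776: |R|=0.02570 <1
  x=-4.071: |R|=0.30883 <1
  x=-6.421: |R|=1.45054 >1
  x=-6.260: |R|=1.27127 >1
Interval (-6.0000, 0).

z* = -6.0000.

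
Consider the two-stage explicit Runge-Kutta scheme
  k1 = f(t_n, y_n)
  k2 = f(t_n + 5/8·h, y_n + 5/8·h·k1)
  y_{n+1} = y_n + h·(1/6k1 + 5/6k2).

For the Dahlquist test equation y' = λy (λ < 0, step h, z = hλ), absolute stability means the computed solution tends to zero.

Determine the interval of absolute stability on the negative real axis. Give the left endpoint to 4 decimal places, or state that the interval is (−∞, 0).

(-1.9200, 0).

Test eqn y'=λy, z=hλ:
  k1=λy_n ⇒ h·k1=z·y_n;  k2=λ(1+5/8z)y_n ⇒ h·k2=z(1+5/8z)y_n
  y_{n+1}/y_n = 1 + 1/6z + 5/6z(1+5/8z) = 1 + z + 25/48z²
  so R(z) = 1 + z + 25/48z².

Solve |R(x)|<1 on ℝ⁻.
x=-1.04: |R|=0.5233
R=1: x+25/48x²=0 ⇒ x=−48/25=-1.9200; min R=1−1/(4·25/48)=0.5200>−1
Confirm numerically:
  x=-1.705: |R|=0.80908 <1
  x=-1.336: |R|=0.59363 <1
  x=-1.071: |R|=0.52642 <1
  x=-0.849: |R|=0.52642 <1
  x=-2.201: |R|=1.32213 >1
  x=-2.112: |R|=1.21120 >1
Stable set (-1.9200, 0).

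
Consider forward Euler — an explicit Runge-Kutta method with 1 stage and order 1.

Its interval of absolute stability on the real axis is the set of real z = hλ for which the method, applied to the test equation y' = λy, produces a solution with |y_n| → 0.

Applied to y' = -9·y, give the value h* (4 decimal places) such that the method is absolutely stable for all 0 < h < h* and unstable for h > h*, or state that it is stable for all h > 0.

On y'=λy, z=hλ:
  order 1, 1-stage ⇒ R(z)=1+z
  (e.g. R(-1.54)=-0.54000, |R|=0.54000)

Boundary: |R(x)|=1, x<0.
x=-1.54: |R|=0.5400
|R(-1.32)|=0.3200 |R(-1.26)|=0.2600 |R(-0.6)|=0.4000
Bisect:
  x_lo=-2.6267 |R|=1.6267  x_hi=-0.3055 |R|=0.6945
  mid=-1.46610 |R|=0.46610 →hi
  mid=-2.04638 |R|=1.04638 →lo
  mid=-1.75624 |R|=0.75624 →hi
  mid=-1.90131 |R|=0.90131 →hi
  mid=-1.97385 |R|=0.97385 →hi
  mid=-2.01012 |R|=1.01012 →lo
  mid=-1.99198 |R|=0.99198 →hi
  mid=-2.00105 |R|=1.00105 →lo
  mid=-1.99652 |R|=0.99652 →hi
  ...
  [-2.00006,-1.99992] ⇒ x*=-2.0000
So |R|<1 on (-2.0000, 0).

(-2.0000,0); λ=-9 ⇒ h* = 0.2222.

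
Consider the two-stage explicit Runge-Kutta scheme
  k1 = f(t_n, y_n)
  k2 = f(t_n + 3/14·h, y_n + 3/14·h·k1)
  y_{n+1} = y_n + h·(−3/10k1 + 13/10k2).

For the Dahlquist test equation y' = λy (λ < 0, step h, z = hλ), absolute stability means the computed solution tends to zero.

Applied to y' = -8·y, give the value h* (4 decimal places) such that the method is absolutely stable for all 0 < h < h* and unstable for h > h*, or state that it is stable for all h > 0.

(-3.5897,0); λ=-8 ⇒ h* = (140/39)/8 = 0.4487.

Test eqn y'=λy, z=hλ:
  k1=λy_n ⇒ h·k1=z·y_n;  k2=λ(1+3/14z)y_n ⇒ h·k2=z(1+3/14z)y_n
  y_{n+1}/y_n = 1 − 3/10z + 13/10z(1+3/14z) = 1 + z + 39/140z²
  ⇒ R(z) = 1 + z + 39/140z².

Find x<0 with |R(x)|<1.
x=-1.36: |R|=0.1552
R=1: x+39/140x²=0 ⇒ x=−140/39=-3.5897; min R=1−1/(4·39/140)=0.1026>−1
Confirm numerically:
  x=-3.472: |R|=0.88612 <1
  x=-2.286: |R|=0.16976 <1
  x=-2.055: |R|=0.12141 <1
  x=-2.019: |R|=0.11656 <1
  x=-3.998: |R|=1.45469 >1
  x=-3.740: |R|=1.15655 >1
Stable set (-3.5897, 0).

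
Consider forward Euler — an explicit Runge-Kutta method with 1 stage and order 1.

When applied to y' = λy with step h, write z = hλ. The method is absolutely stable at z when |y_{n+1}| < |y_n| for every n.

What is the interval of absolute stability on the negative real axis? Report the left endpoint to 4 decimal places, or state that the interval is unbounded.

(-2.0000, 0).

With y'=λy (z=hλ):
  order 1, 1-stage ⇒ R(z)=1+z
  (e.g. R(-0.88)=0.12000, |R|=0.12000)

Boundary: |R(x)|=1, x<0.
x=-0.88: |R|=0.1200
|R(-2.05)|=1.0500 |R(-1.36)|=0.3600 |R(-0.62)|=0.3800
Bisect:
  x_lo=-2.5001 |R|=1.5001  x_hi=-0.2204 |R|=0.7796
  mid=-1.36022 |R|=0.36022 →hi
  mid=-1.93015 |R|=0.93015 →hi
  mid=-2.21512 |R|=1.21512 →lo
  mid=-2.07264 |R|=1.07264 →lo
  mid=-2.00140 |R|=1.00140 →lo
  mid=-1.96577 |R|=0.96577 →hi
  mid=-1.98358 |R|=0.98358 →hi
  mid=-1.99249 |R|=0.99249 →hi
  ...
  [-2.00000,-1.99986] ⇒ x*=-2.0000
Stable set (-2.0000, 0).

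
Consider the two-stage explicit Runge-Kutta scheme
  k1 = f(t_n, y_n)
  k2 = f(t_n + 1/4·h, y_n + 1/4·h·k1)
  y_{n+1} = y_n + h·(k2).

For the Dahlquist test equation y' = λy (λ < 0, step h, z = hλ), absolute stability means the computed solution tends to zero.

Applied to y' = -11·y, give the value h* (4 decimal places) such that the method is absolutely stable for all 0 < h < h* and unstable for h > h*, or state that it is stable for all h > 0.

With y'=λy (z=hλ):
  k1=λy_n ⇒ h·k1=z·y_n;  k2=λ(1+1/4z)y_n ⇒ h·k2=z(1+1/4z)y_n
  y_{n+1}/y_n = 1 + z(1+1/4z) = 1 + z + 1/4z²
  R(z) = 1 + z + 1/4z².

Need |R(x)|<1, x<0.
x=-1.07: |R|=0.2162
R=1: x+1/4x²=0 ⇒ x=−4=-4.0000; min R=1−1/(4·1/4)=0.0000>−1
Confirm numerically:
  x=-3.329: |R|=0.44156 <1
  x=-1.709: |R|=0.02117 <1
  x=-1.628: |R|=0.03460 <1
  x=-4.508: |R|=1.57252 >1
  x=-4.326: |R|=1.35257 >1
  x=-4.069: |R|=1.07019 >1
Interval (-4.0000, 0).

(-4.0000,0); λ=-11 ⇒ h* = (4)/11 = 0.3636.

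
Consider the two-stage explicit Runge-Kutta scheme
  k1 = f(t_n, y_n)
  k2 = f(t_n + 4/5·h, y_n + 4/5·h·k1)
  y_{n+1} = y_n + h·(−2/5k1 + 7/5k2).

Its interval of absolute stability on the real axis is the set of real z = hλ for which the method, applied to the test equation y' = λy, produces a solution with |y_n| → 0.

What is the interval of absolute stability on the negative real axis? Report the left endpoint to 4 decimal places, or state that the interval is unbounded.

z∈(-0.8929,0).

On y'=λy, z=hλ:
  k1=λy_n ⇒ h·k1=z·y_n;  k2=λ(1+4/5z)y_n ⇒ h·k2=z(1+4/5z)y_n
  y_{n+1}/y_n = 1 − 2/5z + 7/5z(1+4/5z) = 1 + z + 28/25z²
  R(z) = 1 + z + 28/25z².

Need |R(x)|<1, x<0.
x=-1.23: |R|=1.4644
R=1: x+28/25x²=0 ⇒ x=−25/28=-0.8929; min R=1−1/(4·28/25)=0.7768>−1
Confirm numerically:
  x=-0.640: |R|=0.81875 <1
  x=-0.439: |R|=0.77685 <1
  x=-0.362: |R|=0.78477 <1
  x=-1.428: |R|=1.85589 >1
  x=-1.284: |R|=1.56249 >1
Interval (-0.8929, 0).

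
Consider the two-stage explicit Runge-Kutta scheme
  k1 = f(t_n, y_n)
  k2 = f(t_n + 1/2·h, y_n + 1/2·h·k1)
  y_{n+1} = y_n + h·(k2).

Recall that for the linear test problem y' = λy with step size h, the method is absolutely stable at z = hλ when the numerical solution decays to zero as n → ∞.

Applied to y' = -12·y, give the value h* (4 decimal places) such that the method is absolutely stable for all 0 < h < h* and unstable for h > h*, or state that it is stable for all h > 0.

Set f=λy, z=hλ:
  k1=λy_n ⇒ h·k1=z·y_n;  k2=λ(1+1/2z)y_n ⇒ h·k2=z(1+1/2z)y_n
  y_{n+1}/y_n = 1 + z(1+1/2z) = 1 + z + 1/2z²
  so R(z) = 1 + z + 1/2z².

Find x<0 with |R(x)|<1.
x=-1.37: |R|=0.5685
R=1: x+1/2x²=0 ⇒ x=−2=-2.0000; min R=1−1/(4·1/2)=0.5000>−1
Confirm numerically:
  x=-1.774: |R|=0.79954 <1
  x=-1.563: |R|=0.65848 <1
  x=-1.307: |R|=0.54712 <1
  x=-2.543: |R|=1.69042 >1
  x=-2.287: |R|=1.32818 >1
  x=-2.286: |R|=1.32690 >1
So |R|<1 on (-2.0000, 0).

(-2.0000,0); λ=-12 ⇒ h* = (2)/12 = 0.1667.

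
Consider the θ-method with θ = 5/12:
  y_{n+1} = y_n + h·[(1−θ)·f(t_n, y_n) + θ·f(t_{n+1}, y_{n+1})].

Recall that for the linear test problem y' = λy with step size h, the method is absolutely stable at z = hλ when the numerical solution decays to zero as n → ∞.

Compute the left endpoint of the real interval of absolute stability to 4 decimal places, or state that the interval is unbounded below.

z* = -12.0000.

With y'=λy (z=hλ):
  y_{n+1} = y_n + z·[7/12·y_n + 5/12·y_{n+1}] ⇒ (1 − 5/12z)y_{n+1} = (1 + 7/12z)y_n
  ⇒ R(z) = (1 + 7/12z)/(1 − 5/12z).

Find x<0 with |R(x)|<1.
x=-1.14: |R|=0.2271
R=−1: 1+7/12x = −1+5/12x ⇒ -1/6x=2 ⇒ x=2/(-1/6)=-12.0000
Confirm numerically:
  x=-11.544: |R|=0.98692 <1
  x=-11.480: |R|=0.98501 <1
  x=-10.973: |R|=0.96928 <1
  x=-9.543: |R|=0.91771 <1
  x=-12.588: |R|=1.01569 >1
  x=-12.559: |R|=1.01495 >1
  x=-12.273: |R|=1.00744 >1
So |R|<1 on (-12.0000, 0).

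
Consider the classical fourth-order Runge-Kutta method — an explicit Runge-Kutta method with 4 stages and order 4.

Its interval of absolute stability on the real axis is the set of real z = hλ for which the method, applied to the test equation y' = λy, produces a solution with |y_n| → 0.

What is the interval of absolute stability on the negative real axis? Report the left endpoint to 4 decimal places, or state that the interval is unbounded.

On y'=λy, z=hλ:
  order 4, 4-stage ⇒ R(z)=1+z+z^2/2+z^3/6+z^4/24
  (e.g. R(-1.15)=0.33065, |R|=0.33065)

Solve |R(x)|<1 on ℝ⁻.
x=-1.15: |R|=0.3306
|R(-2.95)|=1.2781 |R(-2.79)|=1.0071 |R(-0.56)|=0.5716
Bisect:
  x_lo=-3.2316 |R|=1.9096  x_hi=-0.3708 |R|=0.6902
  mid=-1.80122 |R|=0.28559 →hi
  mid=-2.51642 |R|=0.66474 →hi
  mid=-2.87402 |R|=1.14223 →lo
  mid=-2.69522 |R|=0.87248 →hi
  mid=-2.78462 |R|=0.99899 →hi
  mid=-2.82932 |R|=1.06844 →lo
  mid=-2.80697 |R|=1.03318 →lo
  mid=-2.79580 |R|=1.01595 →lo
  mid=-2.79021 |R|=1.00744 →lo
  ...
  [-2.78532,-2.78515] ⇒ x*=-2.7853
So |R|<1 on (-2.7853, 0).

z∈(-2.7853,0).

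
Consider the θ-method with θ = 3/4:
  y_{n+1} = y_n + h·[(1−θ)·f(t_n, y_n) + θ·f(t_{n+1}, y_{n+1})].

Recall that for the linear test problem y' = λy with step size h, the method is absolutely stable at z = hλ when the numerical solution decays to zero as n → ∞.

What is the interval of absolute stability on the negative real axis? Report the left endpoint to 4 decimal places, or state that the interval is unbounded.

unbounded; (−∞, 0).

Set f=λy, z=hλ:
  y_{n+1} = y_n + z·[1/4·y_n + 3/4·y_{n+1}] ⇒ (1 − 3/4z)y_{n+1} = (1 + 1/4z)y_n
  Hence R(z) = (1 + 1/4z)/(1 − 3/4z).

Boundary: |R(x)|=1, x<0.
x=-1.49: |R|=0.2963
x=-2: |R|=0.2000
x=-10: |R|=0.1765
x=-100: |R|=0.3158
θ=3/4≥1/2 ⇒ |1+1/4x|<|1−3/4x| ∀x<0 ⇒ interval (−∞,0).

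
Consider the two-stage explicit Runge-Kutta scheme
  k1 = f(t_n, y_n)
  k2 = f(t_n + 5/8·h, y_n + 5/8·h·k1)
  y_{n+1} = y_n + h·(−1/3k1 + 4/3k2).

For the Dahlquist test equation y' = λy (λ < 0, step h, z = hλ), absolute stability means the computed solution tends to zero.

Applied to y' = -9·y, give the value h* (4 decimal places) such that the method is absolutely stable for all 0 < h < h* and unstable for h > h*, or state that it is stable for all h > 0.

(-1.2000,0); λ=-9 ⇒ h* = (6/5)/9 = 0.1333.

With y'=λy (z=hλ):
  k1=λy_n ⇒ h·k1=z·y_n;  k2=λ(1+5/8z)y_n ⇒ h·k2=z(1+5/8z)y_n
  y_{n+1}/y_n = 1 − 1/3z + 4/3z(1+5/8z) = 1 + z + 5/6z²
  so R(z) = 1 + z + 5/6z².

Find x<0 with |R(x)|<1.
x=-0.99: |R|=0.8268
R=1: x+5/6x²=0 ⇒ x=−6/5=-1.2000; min R=1−1/(4·5/6)=0.7000>−1
Confirm numerically:
  x=-1.117: |R|=0.92274 <1
  x=-1.003: |R|=0.83534 <1
  x=-0.761: |R|=0.72160 <1
  x=-1.526: |R|=1.41456 >1
  x=-1.523: |R|=1.40994 >1
Interval (-1.2000, 0).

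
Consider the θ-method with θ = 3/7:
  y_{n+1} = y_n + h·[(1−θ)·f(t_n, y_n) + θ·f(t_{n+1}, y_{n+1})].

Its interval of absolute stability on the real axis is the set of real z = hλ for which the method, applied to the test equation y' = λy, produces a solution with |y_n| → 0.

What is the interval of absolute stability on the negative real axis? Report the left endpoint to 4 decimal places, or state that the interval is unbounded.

Set f=λy, z=hλ:
  y_{n+1} = y_n + z·[4/7·y_n + 3/7·y_{n+1}] ⇒ (1 − 3/7z)y_{n+1} = (1 + 4/7z)y_n
  Hence R(z) = (1 + 4/7z)/(1 − 3/7z).

Solve |R(x)|<1 on ℝ⁻.
x=-1.02: |R|=0.2903
R=−1: 1+4/7x = −1+3/7x ⇒ -1/7x=2 ⇒ x=2/(-1/7)=-14.0000
Confirm numerically:
  x=-12.140: |R|=0.95716 <1
  x=-9.158: |R|=0.85955 <1
  x=-7.353: |R|=0.77126 <1
  x=-14.589: |R|=1.01160 >1
  x=-14.469: |R|=1.00930 >1
  x=-14.371: |R|=1.00740 >1
Interval (-14.0000, 0).

(-14.0000, 0).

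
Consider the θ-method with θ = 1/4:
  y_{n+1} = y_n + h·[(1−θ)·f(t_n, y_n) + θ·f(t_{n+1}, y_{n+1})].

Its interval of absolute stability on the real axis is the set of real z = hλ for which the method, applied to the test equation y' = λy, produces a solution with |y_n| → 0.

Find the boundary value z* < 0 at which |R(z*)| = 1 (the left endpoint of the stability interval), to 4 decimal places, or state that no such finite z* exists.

z* = -4.0000.

On y'=λy, z=hλ:
  y_{n+1} = y_n + z·[3/4·y_n + 1/4·y_{n+1}] ⇒ (1 − 1/4z)y_{n+1} = (1 + 3/4z)y_n
  ⇒ R(z) = (1 + 3/4z)/(1 − 1/4z).

Find x<0 with |R(x)|<1.
x=-1.22: |R|=0.0651
R=−1: 1+3/4x = −1+1/4x ⇒ -1/2x=2 ⇒ x=2/(-1/2)=-4.0000
Confirm numerically:
  x=-3.048: |R|=0.72985 <1
  x=-2.942: |R|=0.69519 <1
  x=-2.871: |R|=0.67137 <1
  x=-2.556: |R|=0.55949 <1
  x=-4.428: |R|=1.10157 >1
  x=-4.423: |R|=1.10044 >1
So |R|<1 on (-4.0000, 0).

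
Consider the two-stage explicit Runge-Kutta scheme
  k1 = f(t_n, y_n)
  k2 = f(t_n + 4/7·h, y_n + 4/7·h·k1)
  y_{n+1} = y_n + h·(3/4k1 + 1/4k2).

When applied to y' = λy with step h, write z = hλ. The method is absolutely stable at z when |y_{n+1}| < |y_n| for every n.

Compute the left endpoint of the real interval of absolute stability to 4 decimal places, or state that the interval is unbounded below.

Set f=λy, z=hλ:
  k1=λy_n ⇒ h·k1=z·y_n;  k2=λ(1+4/7z)y_n ⇒ h·k2=z(1+4/7z)y_n
  y_{n+1}/y_n = 1 + 3/4z + 1/4z(1+4/7z) = 1 + z + 1/7z²
  Hence R(z) = 1 + z + 1/7z².

Find x<0 with |R(x)|<1.
x=-1.53: |R|=0.1956
R=1: x+1/7x²=0 ⇒ x=−7=-7.0000; min R=1−1/(4·1/7)=-0.7500>−1
Confirm numerically:
  x=-5.881: |R|=0.05988 <1
  x=-5.772: |R|=0.01257 <1
  x=-5.751: |R|=0.02614 <1
  x=-7.588: |R|=1.63739 >1
  x=-7.202: |R|=1.20783 >1
  x=-7.169: |R|=1.17308 >1
So |R|<1 on (-7.0000, 0).

z* = -7.0000.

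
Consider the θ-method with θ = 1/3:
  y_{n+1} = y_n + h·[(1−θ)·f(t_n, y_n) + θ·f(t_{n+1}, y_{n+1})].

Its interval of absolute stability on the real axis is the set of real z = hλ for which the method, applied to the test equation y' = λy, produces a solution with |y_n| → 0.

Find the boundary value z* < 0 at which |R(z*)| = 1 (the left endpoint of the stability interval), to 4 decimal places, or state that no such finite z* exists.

left endpoint -6.0000.

On y'=λy, z=hλ:
  y_{n+1} = y_n + z·[2/3·y_n + 1/3·y_{n+1}] ⇒ (1 − 1/3z)y_{n+1} = (1 + 2/3z)y_n
  ⇒ R(z) = (1 + 2/3z)/(1 − 1/3z).

Boundary: |R(x)|=1, x<0.
x=-1.41: |R|=0.0408
R=−1: 1+2/3x = −1+1/3x ⇒ -1/3x=2 ⇒ x=2/(-1/3)=-6.0000
Confirm numerically:
  x=-4.739: |R|=0.83706 <1
  x=-4.589: |R|=0.81407 <1
  x=-3.713: |R|=0.65932 <1
  x=-2.642: |R|=0.40482 <1
  x=-6.410: |R|=1.04357 >1
  x=-6.338: |R|=1.03620 >1
  x=-6.101: |R|=1.01110 >1
So |R|<1 on (-6.0000, 0).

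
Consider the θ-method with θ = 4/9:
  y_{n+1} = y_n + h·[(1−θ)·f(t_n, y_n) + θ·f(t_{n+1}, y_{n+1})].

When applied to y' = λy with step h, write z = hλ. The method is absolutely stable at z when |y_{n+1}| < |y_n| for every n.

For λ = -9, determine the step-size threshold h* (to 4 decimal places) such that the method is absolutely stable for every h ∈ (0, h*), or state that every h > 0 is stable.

Set f=λy, z=hλ:
  y_{n+1} = y_n + z·[5/9·y_n + 4/9·y_{n+1}] ⇒ (1 − 4/9z)y_{n+1} = (1 + 5/9z)y_n
  Hence R(z) = (1 + 5/9z)/(1 − 4/9z).

Need |R(x)|<1, x<0.
x=-1.53: |R|=0.0893
R=−1: 1+5/9x = −1+4/9x ⇒ -1/9x=2 ⇒ x=2/(-1/9)=-18.0000
Confirm numerically:
  x=-17.310: |R|=0.99118 <1
  x=-12.334: |R|=0.90287 <1
  x=-12.061: |R|=0.89625 <1
  x=-18.124: |R|=1.00152 >1
  x=-18.035: |R|=1.00043 >1
Stable set (-18.0000, 0).

(-18.0000,0); λ=-9 ⇒ h* = (18)/9 = 2.0000.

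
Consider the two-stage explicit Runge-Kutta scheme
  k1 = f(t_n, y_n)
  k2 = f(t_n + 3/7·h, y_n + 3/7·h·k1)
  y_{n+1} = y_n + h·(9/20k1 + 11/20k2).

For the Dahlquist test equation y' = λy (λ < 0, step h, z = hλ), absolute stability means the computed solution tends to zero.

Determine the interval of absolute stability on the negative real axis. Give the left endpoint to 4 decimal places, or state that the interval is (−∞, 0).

Set f=λy, z=hλ:
  k1=λy_n ⇒ h·k1=z·y_n;  k2=λ(1+3/7z)y_n ⇒ h·k2=z(1+3/7z)y_n
  y_{n+1}/y_n = 1 + 9/20z + 11/20z(1+3/7z) = 1 + z + 33/140z²
  Hence R(z) = 1 + z + 33/140z².

Boundary: |R(x)|=1, x<0.
x=-0.96: |R|=0.2572
R=1: x+33/140x²=0 ⇒ x=−140/33=-4.2424; min R=1−1/(4·33/140)=-0.0606>−1
Confirm numerically:
  x=-3.913: |R|=0.69616 <1
  x=-3.872: |R|=0.66192 <1
  x=-2.928: |R|=0.09282 <1
  x=-4.379: |R|=1.14097 >1
  x=-4.323: |R|=1.08211 >1
  x=-4.301: |R|=1.05938 >1
Stable set (-4.2424, 0).

z∈(-4.2424,0).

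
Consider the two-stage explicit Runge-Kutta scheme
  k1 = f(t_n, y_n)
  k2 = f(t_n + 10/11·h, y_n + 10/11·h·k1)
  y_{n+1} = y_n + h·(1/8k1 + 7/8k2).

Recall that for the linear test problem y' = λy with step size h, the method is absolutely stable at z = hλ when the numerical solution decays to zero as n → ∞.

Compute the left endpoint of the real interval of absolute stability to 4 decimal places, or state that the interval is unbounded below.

left endpoint -1.2571.

Test eqn y'=λy, z=hλ:
  k1=λy_n ⇒ h·k1=z·y_n;  k2=λ(1+10/11z)y_n ⇒ h·k2=z(1+10/11z)y_n
  y_{n+1}/y_n = 1 + 1/8z + 7/8z(1+10/11z) = 1 + z + 35/44z²
  R(z) = 1 + z + 35/44z².

Solve |R(x)|<1 on ℝ⁻.
x=-0.56: |R|=0.6895
R=1: x+35/44x²=0 ⇒ x=−44/35=-1.2571; min R=1−1/(4·35/44)=0.6857>−1
Confirm numerically:
  x=-0.952: |R|=0.76892 <1
  x=-0.898: |R|=0.74346 <1
  x=-0.656: |R|=0.68631 <1
  x=-0.617: |R|=0.68582 <1
  x=-1.693: |R|=1.58697 >1
  x=-1.673: |R|=1.55342 >1
So |R|<1 on (-1.2571, 0).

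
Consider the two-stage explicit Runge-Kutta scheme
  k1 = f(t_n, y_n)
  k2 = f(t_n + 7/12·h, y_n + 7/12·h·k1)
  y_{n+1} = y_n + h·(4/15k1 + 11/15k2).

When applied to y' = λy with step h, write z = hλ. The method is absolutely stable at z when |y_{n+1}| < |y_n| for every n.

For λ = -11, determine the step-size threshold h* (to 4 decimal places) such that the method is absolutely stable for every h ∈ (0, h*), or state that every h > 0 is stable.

(-2.3377,0); λ=-11 ⇒ h* = (180/77)/11 = 0.2125.

On y'=λy, z=hλ:
  k1=λy_n ⇒ h·k1=z·y_n;  k2=λ(1+7/12z)y_n ⇒ h·k2=z(1+7/12z)y_n
  y_{n+1}/y_n = 1 + 4/15z + 11/15z(1+7/12z) = 1 + z + 77/180z²
  R(z) = 1 + z + 77/180z².

Need |R(x)|<1, x<0.
x=-0.71: |R|=0.5056
R=1: x+77/180x²=0 ⇒ x=−180/77=-2.3377; min R=1−1/(4·77/180)=0.4156>−1
Confirm numerically:
  x=-2.295: |R|=0.95812 <1
  x=-2.179: |R|=0.85211 <1
  x=-1.852: |R|=0.61524 <1
  x=-2.633: |R|=1.33265 >1
  x=-2.603: |R|=1.29545 >1
  x=-2.503: |R|=1.17703 >1
So |R|<1 on (-2.3377, 0).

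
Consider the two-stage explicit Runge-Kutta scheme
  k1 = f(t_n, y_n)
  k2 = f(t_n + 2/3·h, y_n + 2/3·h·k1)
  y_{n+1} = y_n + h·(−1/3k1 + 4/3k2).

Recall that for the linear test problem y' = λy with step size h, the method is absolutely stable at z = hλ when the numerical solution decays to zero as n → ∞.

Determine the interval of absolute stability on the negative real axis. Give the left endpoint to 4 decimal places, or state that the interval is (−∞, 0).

With y'=λy (z=hλ):
  k1=λy_n ⇒ h·k1=z·y_n;  k2=λ(1+2/3z)y_n ⇒ h·k2=z(1+2/3z)y_n
  y_{n+1}/y_n = 1 − 1/3z + 4/3z(1+2/3z) = 1 + z + 8/9z²
  R(z) = 1 + z + 8/9z².

Solve |R(x)|<1 on ℝ⁻.
x=-0.89: |R|=0.8141
R=1: x+8/9x²=0 ⇒ x=−9/8=-1.1250; min R=1−1/(4·8/9)=0.7188>−1
Confirm numerically:
  x=-0.960: |R|=0.85920 <1
  x=-0.721: |R|=0.74108 <1
  x=-0.599: |R|=0.71993 <1
  x=-0.453: |R|=0.72941 <1
  x=-1.628: |R|=1.72790 >1
  x=-1.382: |R|=1.31571 >1
Stable set (-1.1250, 0).

z∈(-1.1250,0).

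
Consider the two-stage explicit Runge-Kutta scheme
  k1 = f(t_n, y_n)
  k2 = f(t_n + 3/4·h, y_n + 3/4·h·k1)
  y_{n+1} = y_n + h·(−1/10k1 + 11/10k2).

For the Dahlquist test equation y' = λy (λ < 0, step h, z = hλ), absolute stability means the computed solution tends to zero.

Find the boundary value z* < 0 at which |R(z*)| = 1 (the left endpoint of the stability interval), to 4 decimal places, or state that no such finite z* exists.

With y'=λy (z=hλ):
  k1=λy_n ⇒ h·k1=z·y_n;  k2=λ(1+3/4z)y_n ⇒ h·k2=z(1+3/4z)y_n
  y_{n+1}/y_n = 1 − 1/10z + 11/10z(1+3/4z) = 1 + z + 33/40z²
  so R(z) = 1 + z + 33/40z².

Need |R(x)|<1, x<0.
x=-0.78: |R|=0.7219
R=1: x+33/40x²=0 ⇒ x=−40/33=-1.2121; min R=1−1/(4·33/40)=0.6970>−1
Confirm numerically:
  x=-0.914: |R|=0.77520 <1
  x=-0.862: |R|=0.75101 <1
  x=-0.726: |R|=0.70884 <1
  x=-0.690: |R|=0.70278 <1
  x=-1.492: |R|=1.34450 >1
  x=-1.440: |R|=1.27072 >1
  x=-1.391: |R|=1.20528 >1
Stable set (-1.2121, 0).

left endpoint -1.2121.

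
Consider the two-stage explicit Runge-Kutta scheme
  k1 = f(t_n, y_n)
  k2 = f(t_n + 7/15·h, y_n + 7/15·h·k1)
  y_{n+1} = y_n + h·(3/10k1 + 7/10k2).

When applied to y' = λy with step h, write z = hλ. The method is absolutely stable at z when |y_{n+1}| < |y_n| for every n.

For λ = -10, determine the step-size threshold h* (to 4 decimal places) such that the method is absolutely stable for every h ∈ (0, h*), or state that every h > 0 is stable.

With y'=λy (z=hλ):
  k1=λy_n ⇒ h·k1=z·y_n;  k2=λ(1+7/15z)y_n ⇒ h·k2=z(1+7/15z)y_n
  y_{n+1}/y_n = 1 + 3/10z + 7/10z(1+7/15z) = 1 + z + 49/150z²
  Hence R(z) = 1 + z + 49/150z².

Solve |R(x)|<1 on ℝ⁻.
x=-1.12: |R|=0.2898
R=1: x+49/150x²=0 ⇒ x=−150/49=-3.0612; min R=1−1/(4·49/150)=0.2347>−1
Confirm numerically:
  x=-2.918: |R|=0.86348 <1
  x=-1.402: |R|=0.24010 <1
  x=-1.323: |R|=0.24877 <1
  x=-3.447: |R|=1.43439 >1
  x=-3.098: |R|=1.03722 >1
Interval (-3.0612, 0).

(-3.0612,0); λ=-10 ⇒ h* = (150/49)/10 = 0.3061.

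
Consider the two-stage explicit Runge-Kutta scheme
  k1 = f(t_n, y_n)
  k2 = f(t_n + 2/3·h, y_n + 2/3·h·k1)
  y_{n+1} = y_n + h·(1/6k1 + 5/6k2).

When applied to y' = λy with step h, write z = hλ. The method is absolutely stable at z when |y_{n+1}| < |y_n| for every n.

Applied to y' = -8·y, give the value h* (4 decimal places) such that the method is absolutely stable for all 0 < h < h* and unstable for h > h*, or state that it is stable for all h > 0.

Test eqn y'=λy, z=hλ:
  k1=λy_n ⇒ h·k1=z·y_n;  k2=λ(1+2/3z)y_n ⇒ h·k2=z(1+2/3z)y_n
  y_{n+1}/y_n = 1 + 1/6z + 5/6z(1+2/3z) = 1 + z + 5/9z²
  so R(z) = 1 + z + 5/9z².

Solve |R(x)|<1 on ℝ⁻.
x=-0.83: |R|=0.5527
R=1: x+5/9x²=0 ⇒ x=−9/5=-1.8000; min R=1−1/(4·5/9)=0.5500>−1
Confirm numerically:
  x=-1.729: |R|=0.93180 <1
  x=-1.570: |R|=0.79939 <1
  x=-0.932: |R|=0.55057 <1
  x=-2.361: |R|=1.73585 >1
  x=-2.313: |R|=1.65921 >1
  x=-1.844: |R|=1.04508 >1
Stable set (-1.8000, 0).

(-1.8000,0); λ=-8 ⇒ h* = (9/5)/8 = 0.2250.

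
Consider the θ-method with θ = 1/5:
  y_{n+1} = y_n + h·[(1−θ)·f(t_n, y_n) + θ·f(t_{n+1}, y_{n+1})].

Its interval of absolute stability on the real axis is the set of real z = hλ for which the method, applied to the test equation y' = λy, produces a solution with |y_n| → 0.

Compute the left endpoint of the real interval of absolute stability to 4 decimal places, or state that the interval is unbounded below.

left endpoint -3.3333.

Test eqn y'=λy, z=hλ:
  y_{n+1} = y_n + z·[4/5·y_n + 1/5·y_{n+1}] ⇒ (1 − 1/5z)y_{n+1} = (1 + 4/5z)y_n
  Hence R(z) = (1 + 4/5z)/(1 − 1/5z).

Boundary: |R(x)|=1, x<0.
x=-1.64: |R|=0.2349
R=−1: 1+4/5x = −1+1/5x ⇒ -3/5x=2 ⇒ x=2/(-3/5)=-3.3333
Confirm numerically:
  x=-2.632: |R|=0.72432 <1
  x=-2.464: |R|=0.65059 <1
  x=-1.756: |R|=0.29959 <1
  x=-3.901: |R|=1.19133 >1
  x=-3.719: |R|=1.13270 >1
  x=-3.374: |R|=1.01457 >1
Interval (-3.3333, 0).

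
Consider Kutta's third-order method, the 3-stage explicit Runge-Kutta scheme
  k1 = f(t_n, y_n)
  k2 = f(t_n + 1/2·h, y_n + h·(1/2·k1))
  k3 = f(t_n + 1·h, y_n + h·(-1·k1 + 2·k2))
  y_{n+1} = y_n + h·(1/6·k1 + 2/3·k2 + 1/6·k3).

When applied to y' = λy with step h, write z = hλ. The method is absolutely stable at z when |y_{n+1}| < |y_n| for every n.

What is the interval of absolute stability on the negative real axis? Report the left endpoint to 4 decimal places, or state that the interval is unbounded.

z∈(-2.5127,0).

Set f=λy, z=hλ:
  order 3, 3-stage ⇒ R(z)=1+z+z^2/2+z^3/6
  (e.g. R(-0.48)=0.61677, |R|=0.61677)

Boundary: |R(x)|=1, x<0.
x=-0.48: |R|=0.6168
|R(-2.88)|=1.7141 |R(-1.31)|=0.1734 |R(-1.18)|=0.2424
Bisect:
  x_lo=-3.0307 |R|=2.0777  x_hi=-0.1713 |R|=0.8425
  mid=-1.60102 |R|=0.00336 →hi
  mid=-2.31586 |R|=0.70432 →hi
  mid=-2.67327 |R|=1.28412 →lo
  mid=-2.49457 |R|=0.97036 →hi
  mid=-2.58392 |R|=1.12092 →lo
  mid=-2.53924 |R|=1.04410 →lo
  mid=-2.51690 |R|=1.00685 →lo
  mid=-2.50573 |R|=0.98851 →hi
  ...
  [-2.51289,-2.51272] ⇒ x*=-2.5127
So |R|<1 on (-2.5127, 0).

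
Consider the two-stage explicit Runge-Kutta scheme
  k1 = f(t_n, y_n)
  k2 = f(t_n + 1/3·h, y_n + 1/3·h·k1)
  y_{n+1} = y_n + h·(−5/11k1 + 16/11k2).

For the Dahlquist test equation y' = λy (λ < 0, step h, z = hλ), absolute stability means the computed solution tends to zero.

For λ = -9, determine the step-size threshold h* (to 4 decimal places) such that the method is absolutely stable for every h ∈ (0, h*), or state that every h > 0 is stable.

(-2.0625,0); λ=-9 ⇒ h* = (33/16)/9 = 0.2292.

On y'=λy, z=hλ:
  k1=λy_n ⇒ h·k1=z·y_n;  k2=λ(1+1/3z)y_n ⇒ h·k2=z(1+1/3z)y_n
  y_{n+1}/y_n = 1 − 5/11z + 16/11z(1+1/3z) = 1 + z + 16/33z²
  ⇒ R(z) = 1 + z + 16/33z².

Boundary: |R(x)|=1, x<0.
x=-0.48: |R|=0.6317
R=1: x+16/33x²=0 ⇒ x=−33/16=-2.0625; min R=1−1/(4·16/33)=0.4844>−1
Confirm numerically:
  x=-1.969: |R|=0.91074 <1
  x=-1.328: |R|=0.52707 <1
  x=-1.251: |R|=0.50779 <1
  x=-0.827: |R|=0.50460 <1
  x=-2.592: |R|=1.66544 >1
  x=-2.542: |R|=1.59098 >1
Stable set (-2.0625, 0).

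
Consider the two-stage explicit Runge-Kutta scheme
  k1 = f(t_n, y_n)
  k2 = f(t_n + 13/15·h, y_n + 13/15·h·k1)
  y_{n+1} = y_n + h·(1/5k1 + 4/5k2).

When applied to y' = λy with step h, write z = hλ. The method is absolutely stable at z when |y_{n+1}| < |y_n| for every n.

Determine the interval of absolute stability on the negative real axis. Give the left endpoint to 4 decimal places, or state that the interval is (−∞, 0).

On y'=λy, z=hλ:
  k1=λy_n ⇒ h·k1=z·y_n;  k2=λ(1+13/15z)y_n ⇒ h·k2=z(1+13/15z)y_n
  y_{n+1}/y_n = 1 + 1/5z + 4/5z(1+13/15z) = 1 + z + 52/75z²
  ⇒ R(z) = 1 + z + 52/75z².

Boundary: |R(x)|=1, x<0.
x=-1.22: |R|=0.8120
R=1: x+52/75x²=0 ⇒ x=−75/52=-1.4423; min R=1−1/(4·52/75)=0.6394>−1
Confirm numerically:
  x=-1.318: |R|=0.88641 <1
  x=-1.263: |R|=0.84298 <1
  x=-0.859: |R|=0.65260 <1
  x=-1.997: |R|=1.76802 >1
  x=-1.896: |R|=1.59641 >1
  x=-1.504: |R|=1.06433 >1
Interval (-1.4423, 0).

z∈(-1.4423,0).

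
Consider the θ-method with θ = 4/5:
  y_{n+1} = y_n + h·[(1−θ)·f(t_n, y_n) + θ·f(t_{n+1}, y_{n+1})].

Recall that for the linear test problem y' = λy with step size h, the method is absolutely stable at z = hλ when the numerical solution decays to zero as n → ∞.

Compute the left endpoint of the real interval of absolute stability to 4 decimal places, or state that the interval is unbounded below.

On y'=λy, z=hλ:
  y_{n+1} = y_n + z·[1/5·y_n + 4/5·y_{n+1}] ⇒ (1 − 4/5z)y_{n+1} = (1 + 1/5z)y_n
  ⇒ R(z) = (1 + 1/5z)/(1 − 4/5z).

Boundary: |R(x)|=1, x<0.
x=-0.7: |R|=0.5513
x=-2: |R|=0.2308
x=-10: |R|=0.1111
x=-100: |R|=0.2346
θ=4/5≥1/2 ⇒ |1+1/5x|<|1−4/5x| ∀x<0 ⇒ stable on all of ℝ⁻.

(−∞, 0) — no finite endpoint.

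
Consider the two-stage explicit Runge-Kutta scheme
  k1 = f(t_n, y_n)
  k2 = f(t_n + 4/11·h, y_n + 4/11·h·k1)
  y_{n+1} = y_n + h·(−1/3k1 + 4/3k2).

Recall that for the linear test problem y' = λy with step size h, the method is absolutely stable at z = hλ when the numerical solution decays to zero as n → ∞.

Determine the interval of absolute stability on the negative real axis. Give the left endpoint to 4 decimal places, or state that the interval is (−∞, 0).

On y'=λy, z=hλ:
  k1=λy_n ⇒ h·k1=z·y_n;  k2=λ(1+4/11z)y_n ⇒ h·k2=z(1+4/11z)y_n
  y_{n+1}/y_n = 1 − 1/3z + 4/3z(1+4/11z) = 1 + z + 16/33z²
  Hence R(z) = 1 + z + 16/33z².

Solve |R(x)|<1 on ℝ⁻.
x=-0.79: |R|=0.5126
R=1: x+16/33x²=0 ⇒ x=−33/16=-2.0625; min R=1−1/(4·16/33)=0.4844>−1
Confirm numerically:
  x=-1.795: |R|=0.76719 <1
  x=-1.680: |R|=0.68844 <1
  x=-1.465: |R|=0.57559 <1
  x=-1.328: |R|=0.52707 <1
  x=-2.629: |R|=1.72210 >1
  x=-2.603: |R|=1.68214 >1
  x=-2.439: |R|=1.44523 >1
Interval (-2.0625, 0).

(-2.0625, 0).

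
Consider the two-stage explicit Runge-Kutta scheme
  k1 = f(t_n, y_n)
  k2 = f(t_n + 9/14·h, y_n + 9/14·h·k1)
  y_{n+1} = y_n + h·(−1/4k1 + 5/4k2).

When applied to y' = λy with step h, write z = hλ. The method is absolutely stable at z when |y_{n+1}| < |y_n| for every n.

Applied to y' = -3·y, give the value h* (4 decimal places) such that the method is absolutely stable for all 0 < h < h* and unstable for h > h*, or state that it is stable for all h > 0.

With y'=λy (z=hλ):
  k1=λy_n ⇒ h·k1=z·y_n;  k2=λ(1+9/14z)y_n ⇒ h·k2=z(1+9/14z)y_n
  y_{n+1}/y_n = 1 − 1/4z + 5/4z(1+9/14z) = 1 + z + 45/56z²
  Hence R(z) = 1 + z + 45/56z².

Find x<0 with |R(x)|<1.
x=-0.42: |R|=0.7218
R=1: x+45/56x²=0 ⇒ x=−56/45=-1.2444; min R=1−1/(4·45/56)=0.6889>−1
Confirm numerically:
  x=-0.746: |R|=0.70120 <1
  x=-0.672: |R|=0.69088 <1
  x=-0.615: |R|=0.68893 <1
  x=-1.761: |R|=1.73097 >1
  x=-1.364: |R|=1.13104 >1
  x=-1.305: |R|=1.06350 >1
So |R|<1 on (-1.2444, 0).

(-1.2444,0); λ=-3 ⇒ h* = (56/45)/3 = 0.4148.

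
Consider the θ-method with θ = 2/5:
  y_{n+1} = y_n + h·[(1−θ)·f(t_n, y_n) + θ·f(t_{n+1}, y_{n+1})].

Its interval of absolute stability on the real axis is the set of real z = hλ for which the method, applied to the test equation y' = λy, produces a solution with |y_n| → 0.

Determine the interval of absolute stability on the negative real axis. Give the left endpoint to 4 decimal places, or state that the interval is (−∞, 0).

(-10.0000, 0).

With y'=λy (z=hλ):
  y_{n+1} = y_n + z·[3/5·y_n + 2/5·y_{n+1}] ⇒ (1 − 2/5z)y_{n+1} = (1 + 3/5z)y_n
  R(z) = (1 + 3/5z)/(1 − 2/5z).

Need |R(x)|<1, x<0.
x=-1.12: |R|=0.2265
R=−1: 1+3/5x = −1+2/5x ⇒ -1/5x=2 ⇒ x=2/(-1/5)=-10.0000
Confirm numerically:
  x=-8.042: |R|=0.90713 <1
  x=-6.568: |R|=0.81076 <1
  x=-5.741: |R|=0.74160 <1
  x=-5.694: |R|=0.73725 <1
  x=-10.445: |R|=1.01719 >1
  x=-10.350: |R|=1.01362 >1
So |R|<1 on (-10.0000, 0).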